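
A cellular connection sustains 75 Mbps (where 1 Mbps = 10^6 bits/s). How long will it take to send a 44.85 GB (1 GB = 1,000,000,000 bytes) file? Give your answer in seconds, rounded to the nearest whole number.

4,784 seconds

44.85 GB = 44,850,000,000 bytes = 358,800,000,000 bits
75 Mbps = 75,000,000 bits/s
time = 358,800,000,000 / 75,000,000 = 4,784 s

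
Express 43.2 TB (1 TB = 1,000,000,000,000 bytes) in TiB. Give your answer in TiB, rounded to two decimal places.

39.29 TiB

43.2 TB × 1,000,000,000,000 bytes/TB = 43,200,000,000,000 bytes
1 TiB = 1,099,511,627,776 bytes
43,200,000,000,000 / 1,099,511,627,776 = 39.29 TiB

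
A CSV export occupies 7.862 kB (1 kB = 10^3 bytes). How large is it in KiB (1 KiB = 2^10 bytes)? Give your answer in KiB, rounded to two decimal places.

7.862 kB = 7.862 × 10^3 bytes = 7,862 bytes
1 KiB = 1,024 bytes
7,862 / 1,024 = 7.68 KiB

7.68 KiB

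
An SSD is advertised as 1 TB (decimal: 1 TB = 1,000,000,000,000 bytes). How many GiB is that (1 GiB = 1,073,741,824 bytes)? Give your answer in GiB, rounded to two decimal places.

931.32 GiB

1 TB = 1 × 10^12 bytes = 1,000,000,000,000 bytes
1 GiB = 1,073,741,824 bytes
1,000,000,000,000 / 1,073,741,824 = 931.32 GiB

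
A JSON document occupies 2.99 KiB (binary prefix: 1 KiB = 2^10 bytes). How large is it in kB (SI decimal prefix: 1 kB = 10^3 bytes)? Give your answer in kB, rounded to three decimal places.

3.062 kB

2.99 KiB × 1,024 bytes/KiB = 3,061.76 bytes
1 kB = 1,000 bytes
3,061.76 / 1,000 = 3.062 kB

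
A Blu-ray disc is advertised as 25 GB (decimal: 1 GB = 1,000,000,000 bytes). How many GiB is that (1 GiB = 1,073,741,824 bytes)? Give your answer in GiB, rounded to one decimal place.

23.3 GiB

25 GB × 1,000,000,000 bytes/GB = 25,000,000,000 bytes
1 GiB = 1,073,741,824 bytes
25,000,000,000 / 1,073,741,824 = 23.3 GiB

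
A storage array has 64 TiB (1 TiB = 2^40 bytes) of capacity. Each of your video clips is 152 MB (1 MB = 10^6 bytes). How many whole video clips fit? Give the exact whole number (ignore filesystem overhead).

Capacity: 64 TiB = 70,368,744,177,664 bytes
Per item: 152 MB = 152,000,000 bytes
⌊70,368,744,177,664 / 152,000,000⌋ = 462,952

462,952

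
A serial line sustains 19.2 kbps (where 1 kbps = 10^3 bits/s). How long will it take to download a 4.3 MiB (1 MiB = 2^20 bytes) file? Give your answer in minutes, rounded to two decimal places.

4.3 MiB = 4,508,876.8 bytes = 36,071,014.4 bits
19.2 kbps = 19,200 bits/s
time = 36,071,014.4 / 19,200 = 1,878.699 s
1,878.699 s / 60 = 31.31 minutes

31.31 minutes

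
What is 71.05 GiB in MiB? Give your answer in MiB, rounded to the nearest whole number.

71.05 GiB = 71.05 × 2^30 bytes = 76,289,356,595.2 bytes
1 MiB = 1,048,576 bytes
76,289,356,595.2 / 1,048,576 = 72,755 MiB

72,755 MiB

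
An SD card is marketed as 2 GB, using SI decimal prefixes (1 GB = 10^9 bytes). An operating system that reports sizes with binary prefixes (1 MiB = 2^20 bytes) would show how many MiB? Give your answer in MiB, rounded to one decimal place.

2 GB = 2 × 10^9 bytes = 2,000,000,000 bytes
1 MiB = 2^20 bytes = 1,048,576 bytes
2,000,000,000 / 1,048,576 = 1,907.3 MiB

1,907.3 MiB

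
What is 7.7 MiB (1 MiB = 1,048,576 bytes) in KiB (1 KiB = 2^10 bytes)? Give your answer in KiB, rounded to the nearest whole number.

7,885 KiB

7.7 MiB × 1,048,576 bytes/MiB = 8,074,035.2 bytes
1 KiB = 2^10 bytes = 1,024 bytes
8,074,035.2 / 1,024 = 7,885 KiB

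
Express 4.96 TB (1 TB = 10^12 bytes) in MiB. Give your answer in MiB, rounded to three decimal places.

4.96 TB × 1,000,000,000,000 bytes/TB = 4,960,000,000,000 bytes
1 MiB = 1,048,576 bytes
4,960,000,000,000 / 1,048,576 = 4,730,224.609 MiB

4,730,224.609 MiB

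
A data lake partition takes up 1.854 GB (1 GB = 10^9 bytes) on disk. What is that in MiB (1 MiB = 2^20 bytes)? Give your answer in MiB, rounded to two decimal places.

1.854 GB = 1.854 × 10^9 bytes = 1,854,000,000 bytes
1 MiB = 2^20 bytes = 1,048,576 bytes
1,854,000,000 / 1,048,576 = 1,768.11 MiB

1,768.11 MiB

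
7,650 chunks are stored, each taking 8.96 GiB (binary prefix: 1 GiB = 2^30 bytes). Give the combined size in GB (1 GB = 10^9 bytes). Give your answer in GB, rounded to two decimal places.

Total = 7,650 × 8.96 GiB = 68,544 GiB
= 68,544 × 1,073,741,824 bytes = 73,598,559,584,256 bytes
1 GB = 1,000,000,000 bytes
73,598,559,584,256 / 1,000,000,000 = 73,598.56 GB

73,598.56 GB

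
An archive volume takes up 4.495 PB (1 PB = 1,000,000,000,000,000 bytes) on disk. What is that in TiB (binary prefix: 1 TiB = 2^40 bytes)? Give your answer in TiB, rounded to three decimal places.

4.495 PB × 1,000,000,000,000,000 bytes/PB = 4,495,000,000,000,000 bytes
1 TiB = 1,099,511,627,776 bytes
4,495,000,000,000,000 / 1,099,511,627,776 = 4,088.179 TiB

4,088.179 TiB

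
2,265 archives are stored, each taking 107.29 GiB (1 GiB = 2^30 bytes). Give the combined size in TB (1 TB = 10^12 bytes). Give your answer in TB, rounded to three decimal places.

Total = 2,265 × 107.29 GiB = 243011.85 GiB
= 243011.85 × 1,073,741,824 bytes = 260,931,987,072,614.4 bytes
1 TB = 1,000,000,000,000 bytes
260,931,987,072,614.4 / 1,000,000,000,000 = 260.932 TB

260.932 TB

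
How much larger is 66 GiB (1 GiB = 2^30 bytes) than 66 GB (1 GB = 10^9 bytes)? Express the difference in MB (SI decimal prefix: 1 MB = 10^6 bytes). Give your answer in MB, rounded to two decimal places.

66 GiB = 66 × 1,073,741,824 = 70,866,960,384 bytes
66 GB = 66 × 1,000,000,000 = 66,000,000,000 bytes
difference = 4,866,960,384 bytes
4,866,960,384 / 1,000,000 = 4,866.96 MB

4,866.96 MB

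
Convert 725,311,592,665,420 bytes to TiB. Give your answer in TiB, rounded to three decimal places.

725,311,592,665,420 bytes given.
1 TiB = 2^40 bytes = 1,099,511,627,776 bytes
725,311,592,665,420 / 1,099,511,627,776 = 659.667 TiB

659.667 TiB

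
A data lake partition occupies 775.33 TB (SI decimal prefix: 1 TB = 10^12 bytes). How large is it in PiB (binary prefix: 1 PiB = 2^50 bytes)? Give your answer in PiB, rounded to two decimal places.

0.69 PiB

775.33 TB × 1,000,000,000,000 bytes/TB = 775,330,000,000,000 bytes
1 PiB = 2^50 bytes = 1,125,899,906,842,624 bytes
775,330,000,000,000 / 1,125,899,906,842,624 = 0.69 PiB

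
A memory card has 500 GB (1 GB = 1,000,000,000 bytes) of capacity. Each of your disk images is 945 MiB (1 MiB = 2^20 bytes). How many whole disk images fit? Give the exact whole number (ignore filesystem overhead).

504

Capacity: 500 GB = 500,000,000,000 bytes
Per item: 945 MiB = 990,904,320 bytes
⌊500,000,000,000 / 990,904,320⌋ = 504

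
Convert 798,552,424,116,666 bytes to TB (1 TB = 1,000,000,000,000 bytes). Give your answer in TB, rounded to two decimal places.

798.55 TB

798,552,424,116,666 bytes given.
1 TB = 10^12 bytes = 1,000,000,000,000 bytes
798,552,424,116,666 / 1,000,000,000,000 = 798.55 TB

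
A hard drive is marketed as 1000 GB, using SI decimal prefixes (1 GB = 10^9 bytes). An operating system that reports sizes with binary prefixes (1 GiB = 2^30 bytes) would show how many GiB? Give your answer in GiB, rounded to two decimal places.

931.32 GiB

1000 GB × 1,000,000,000 bytes/GB = 1,000,000,000,000 bytes
1 GiB = 1,073,741,824 bytes
1,000,000,000,000 / 1,073,741,824 = 931.32 GiB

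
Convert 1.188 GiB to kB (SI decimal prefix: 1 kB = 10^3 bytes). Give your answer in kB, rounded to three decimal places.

1.188 GiB × 1,073,741,824 bytes/GiB = 1,275,605,286.912 bytes
1 kB = 1,000 bytes
1,275,605,286.912 / 1,000 = 1,275,605.287 kB

1,275,605.287 kB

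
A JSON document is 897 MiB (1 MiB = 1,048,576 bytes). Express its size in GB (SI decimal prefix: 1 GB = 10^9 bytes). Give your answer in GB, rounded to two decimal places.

897 MiB = 897 × 2^20 bytes = 940,572,672 bytes
1 GB = 10^9 bytes = 1,000,000,000 bytes
940,572,672 / 1,000,000,000 = 0.94 GB

0.94 GB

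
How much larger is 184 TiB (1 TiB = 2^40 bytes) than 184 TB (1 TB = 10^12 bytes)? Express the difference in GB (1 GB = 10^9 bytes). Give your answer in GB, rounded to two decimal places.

184 TiB = 184 × 1,099,511,627,776 = 202,310,139,510,784 bytes
184 TB = 184 × 1,000,000,000,000 = 184,000,000,000,000 bytes
difference = 18,310,139,510,784 bytes
18,310,139,510,784 / 1,000,000,000 = 18,310.14 GB

18,310.14 GB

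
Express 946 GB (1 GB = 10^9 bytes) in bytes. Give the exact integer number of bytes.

946 × 1,000,000,000 = 946,000,000,000 bytes  (1 GB = 10^9 bytes)

946,000,000,000 bytes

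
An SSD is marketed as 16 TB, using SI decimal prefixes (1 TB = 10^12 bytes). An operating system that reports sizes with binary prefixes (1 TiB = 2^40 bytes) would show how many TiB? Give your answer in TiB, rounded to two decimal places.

16 TB = 16 × 10^12 bytes = 16,000,000,000,000 bytes
1 TiB = 1,099,511,627,776 bytes
16,000,000,000,000 / 1,099,511,627,776 = 14.55 TiB

14.55 TiB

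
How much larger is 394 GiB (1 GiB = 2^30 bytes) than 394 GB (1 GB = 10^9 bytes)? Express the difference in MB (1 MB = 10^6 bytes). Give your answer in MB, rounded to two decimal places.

394 GiB = 394 × 1,073,741,824 = 423,054,278,656 bytes
394 GB = 394 × 1,000,000,000 = 394,000,000,000 bytes
difference = 29,054,278,656 bytes
29,054,278,656 / 1,000,000 = 29,054.28 MB

29,054.28 MB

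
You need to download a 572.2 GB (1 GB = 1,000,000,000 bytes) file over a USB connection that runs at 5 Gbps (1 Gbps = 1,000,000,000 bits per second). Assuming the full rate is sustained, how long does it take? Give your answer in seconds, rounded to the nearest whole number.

916 seconds

572.2 GB = 572,200,000,000 bytes = 4,577,600,000,000 bits
5 Gbps = 5,000,000,000 bits/s
time = 4,577,600,000,000 / 5,000,000,000 = 916 s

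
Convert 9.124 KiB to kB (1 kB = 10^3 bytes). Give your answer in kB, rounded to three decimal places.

9.124 KiB = 9.124 × 2^10 bytes = 9,342.976 bytes
1 kB = 10^3 bytes = 1,000 bytes
9,342.976 / 1,000 = 9.343 kB

9.343 kB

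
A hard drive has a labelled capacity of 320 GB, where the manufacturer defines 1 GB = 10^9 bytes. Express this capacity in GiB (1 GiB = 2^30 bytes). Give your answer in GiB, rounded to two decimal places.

320 GB × 1,000,000,000 bytes/GB = 320,000,000,000 bytes
1 GiB = 2^30 bytes = 1,073,741,824 bytes
320,000,000,000 / 1,073,741,824 = 298.02 GiB

298.02 GiB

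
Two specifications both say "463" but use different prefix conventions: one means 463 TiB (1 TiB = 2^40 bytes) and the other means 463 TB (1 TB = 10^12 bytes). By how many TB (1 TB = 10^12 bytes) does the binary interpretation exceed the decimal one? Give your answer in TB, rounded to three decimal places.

46.074 TB

463 TiB = 463 × 1,099,511,627,776 = 509,073,883,660,288 bytes
463 TB = 463 × 1,000,000,000,000 = 463,000,000,000,000 bytes
difference = 46,073,883,660,288 bytes
46,073,883,660,288 / 1,000,000,000,000 = 46.074 TB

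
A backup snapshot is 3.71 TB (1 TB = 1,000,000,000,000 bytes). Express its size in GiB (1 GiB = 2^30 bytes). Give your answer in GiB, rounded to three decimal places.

3,455.207 GiB

3.71 TB × 1,000,000,000,000 bytes/TB = 3,710,000,000,000 bytes
1 GiB = 1,073,741,824 bytes
3,710,000,000,000 / 1,073,741,824 = 3,455.207 GiB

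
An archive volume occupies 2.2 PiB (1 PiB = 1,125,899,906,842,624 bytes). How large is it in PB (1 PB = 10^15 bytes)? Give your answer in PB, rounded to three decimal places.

2.477 PB

2.2 PiB = 2.2 × 2^50 bytes = 2,476,979,795,053,772.8 bytes
1 PB = 1,000,000,000,000,000 bytes
2,476,979,795,053,772.8 / 1,000,000,000,000,000 = 2.477 PB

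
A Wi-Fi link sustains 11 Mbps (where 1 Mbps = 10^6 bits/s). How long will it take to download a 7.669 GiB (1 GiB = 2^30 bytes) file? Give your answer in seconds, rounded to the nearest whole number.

7.669 GiB = 8,234,526,048.256 bytes = 65,876,208,386.048 bits
11 Mbps = 11,000,000 bits/s
time = 65,876,208,386.048 / 11,000,000 = 5,989 s

5,989 seconds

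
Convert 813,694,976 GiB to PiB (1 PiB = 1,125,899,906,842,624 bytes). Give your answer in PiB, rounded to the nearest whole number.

813,694,976 GiB × 1,073,741,824 bytes/GiB = 873,698,327,709,876,224 bytes
1 PiB = 1,125,899,906,842,624 bytes
873,698,327,709,876,224 / 1,125,899,906,842,624 = 776 PiB

776 PiB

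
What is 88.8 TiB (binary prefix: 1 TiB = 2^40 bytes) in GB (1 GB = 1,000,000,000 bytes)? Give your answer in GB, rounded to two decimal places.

97,636.63 GB

88.8 TiB × 1,099,511,627,776 bytes/TiB = 97,636,632,546,508.8 bytes
1 GB = 1,000,000,000 bytes
97,636,632,546,508.8 / 1,000,000,000 = 97,636.63 GB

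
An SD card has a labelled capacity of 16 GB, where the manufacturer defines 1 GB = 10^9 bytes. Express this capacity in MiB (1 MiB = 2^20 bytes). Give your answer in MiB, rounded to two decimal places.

15,258.79 MiB

16 GB × 1,000,000,000 bytes/GB = 16,000,000,000 bytes
1 MiB = 1,048,576 bytes
16,000,000,000 / 1,048,576 = 15,258.79 MiB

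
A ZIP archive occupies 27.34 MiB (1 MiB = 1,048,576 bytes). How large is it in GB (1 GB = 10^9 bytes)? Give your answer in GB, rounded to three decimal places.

27.34 MiB = 27.34 × 2^20 bytes = 28,668,067.84 bytes
1 GB = 10^9 bytes = 1,000,000,000 bytes
28,668,067.84 / 1,000,000,000 = 0.029 GB

0.029 GB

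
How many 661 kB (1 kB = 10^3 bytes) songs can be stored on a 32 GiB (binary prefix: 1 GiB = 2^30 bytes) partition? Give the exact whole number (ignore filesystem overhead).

Capacity: 32 GiB = 34,359,738,368 bytes
Per item: 661 kB = 661,000 bytes
⌊34,359,738,368 / 661,000⌋ = 51,981

51,981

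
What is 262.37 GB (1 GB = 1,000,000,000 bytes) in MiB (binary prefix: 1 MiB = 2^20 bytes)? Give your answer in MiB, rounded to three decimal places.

262.37 GB × 1,000,000,000 bytes/GB = 262,370,000,000 bytes
1 MiB = 1,048,576 bytes
262,370,000,000 / 1,048,576 = 250,215.530 MiB

250,215.530 MiB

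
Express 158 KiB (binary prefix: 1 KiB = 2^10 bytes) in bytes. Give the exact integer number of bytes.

161,792 bytes

158 × 1,024 = 161,792 bytes  (1 KiB = 2^10 bytes)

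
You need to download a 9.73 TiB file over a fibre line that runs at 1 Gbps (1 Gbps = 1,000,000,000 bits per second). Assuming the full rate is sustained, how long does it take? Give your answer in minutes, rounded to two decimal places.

1,426.43 minutes

9.73 TiB = 10,698,248,138,260.48 bytes = 85,585,985,106,083.84 bits
1 Gbps = 1,000,000,000 bits/s
time = 85,585,985,106,083.84 / 1,000,000,000 = 85,585.985 s
85,585.985 s / 60 = 1,426.43 minutes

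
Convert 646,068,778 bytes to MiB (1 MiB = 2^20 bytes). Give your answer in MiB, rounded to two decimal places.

616.14 MiB

646,068,778 bytes given.
1 MiB = 1,048,576 bytes
646,068,778 / 1,048,576 = 616.14 MiB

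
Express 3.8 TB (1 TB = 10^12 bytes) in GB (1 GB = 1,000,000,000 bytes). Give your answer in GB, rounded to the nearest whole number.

3.8 TB = 3.8 × 10^12 bytes = 3,800,000,000,000 bytes
1 GB = 1,000,000,000 bytes
3,800,000,000,000 / 1,000,000,000 = 3,800 GB

3,800 GB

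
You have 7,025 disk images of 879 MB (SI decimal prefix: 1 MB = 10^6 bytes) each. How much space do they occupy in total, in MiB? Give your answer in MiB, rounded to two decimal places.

5,888,915.06 MiB

Total = 7,025 × 879 MB = 6,174,975 MB
= 6,174,975 × 1,000,000 bytes = 6,174,975,000,000 bytes
1 MiB = 1,048,576 bytes
6,174,975,000,000 / 1,048,576 = 5,888,915.06 MiB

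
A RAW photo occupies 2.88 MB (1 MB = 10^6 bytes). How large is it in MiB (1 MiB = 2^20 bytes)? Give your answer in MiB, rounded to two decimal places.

2.75 MiB

2.88 MB × 1,000,000 bytes/MB = 2,880,000 bytes
1 MiB = 2^20 bytes = 1,048,576 bytes
2,880,000 / 1,048,576 = 2.75 MiB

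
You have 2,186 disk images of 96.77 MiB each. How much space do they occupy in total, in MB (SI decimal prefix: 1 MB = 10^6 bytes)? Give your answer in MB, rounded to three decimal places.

Total = 2,186 × 96.77 MiB = 211539.22 MiB
= 211539.22 × 1,048,576 bytes = 221,814,949,150.72 bytes
1 MB = 1,000,000 bytes
221,814,949,150.72 / 1,000,000 = 221,814.949 MB

221,814.949 MB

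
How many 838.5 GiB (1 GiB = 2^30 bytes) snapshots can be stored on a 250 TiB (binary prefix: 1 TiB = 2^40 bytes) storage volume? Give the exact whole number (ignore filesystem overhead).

305

Capacity: 250 TiB = 274,877,906,944,000 bytes
Per item: 838.5 GiB = 900,332,519,424 bytes
⌊274,877,906,944,000 / 900,332,519,424⌋ = 305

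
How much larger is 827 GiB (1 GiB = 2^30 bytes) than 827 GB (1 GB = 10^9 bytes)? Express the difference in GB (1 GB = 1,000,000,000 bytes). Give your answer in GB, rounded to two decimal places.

60.98 GB

827 GiB = 827 × 1,073,741,824 = 887,984,488,448 bytes
827 GB = 827 × 1,000,000,000 = 827,000,000,000 bytes
difference = 60,984,488,448 bytes
60,984,488,448 / 1,000,000,000 = 60.98 GB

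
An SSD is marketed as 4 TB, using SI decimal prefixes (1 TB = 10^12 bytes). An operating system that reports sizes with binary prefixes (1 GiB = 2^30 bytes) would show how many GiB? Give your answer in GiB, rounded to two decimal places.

4 TB = 4 × 10^12 bytes = 4,000,000,000,000 bytes
1 GiB = 2^30 bytes = 1,073,741,824 bytes
4,000,000,000,000 / 1,073,741,824 = 3,725.29 GiB

3,725.29 GiB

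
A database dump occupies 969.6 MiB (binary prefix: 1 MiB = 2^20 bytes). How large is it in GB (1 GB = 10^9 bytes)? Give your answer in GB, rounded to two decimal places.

969.6 MiB = 969.6 × 2^20 bytes = 1,016,699,289.6 bytes
1 GB = 10^9 bytes = 1,000,000,000 bytes
1,016,699,289.6 / 1,000,000,000 = 1.02 GB

1.02 GB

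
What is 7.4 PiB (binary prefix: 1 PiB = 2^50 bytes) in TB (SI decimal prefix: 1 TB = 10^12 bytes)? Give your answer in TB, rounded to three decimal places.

8,331.659 TB

7.4 PiB = 7.4 × 2^50 bytes = 8,331,659,310,635,417.6 bytes
1 TB = 1,000,000,000,000 bytes
8,331,659,310,635,417.6 / 1,000,000,000,000 = 8,331.659 TB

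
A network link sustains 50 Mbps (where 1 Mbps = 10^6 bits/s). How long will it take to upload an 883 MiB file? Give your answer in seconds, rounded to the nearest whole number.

148 seconds

883 MiB = 925,892,608 bytes = 7,407,140,864 bits
50 Mbps = 50,000,000 bits/s
time = 7,407,140,864 / 50,000,000 = 148 s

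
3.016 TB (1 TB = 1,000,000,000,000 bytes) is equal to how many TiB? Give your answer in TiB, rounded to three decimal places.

2.743 TiB

3.016 TB = 3.016 × 10^12 bytes = 3,016,000,000,000 bytes
1 TiB = 2^40 bytes = 1,099,511,627,776 bytes
3,016,000,000,000 / 1,099,511,627,776 = 2.743 TiB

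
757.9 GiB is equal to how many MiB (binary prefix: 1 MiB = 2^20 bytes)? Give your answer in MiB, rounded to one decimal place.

757.9 GiB = 757.9 × 2^30 bytes = 813,788,928,409.6 bytes
1 MiB = 2^20 bytes = 1,048,576 bytes
813,788,928,409.6 / 1,048,576 = 776,089.6 MiB

776,089.6 MiB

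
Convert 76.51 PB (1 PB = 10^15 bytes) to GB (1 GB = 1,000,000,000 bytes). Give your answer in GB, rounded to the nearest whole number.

76.51 PB = 76.51 × 10^15 bytes = 76,510,000,000,000,000 bytes
1 GB = 1,000,000,000 bytes
76,510,000,000,000,000 / 1,000,000,000 = 76,510,000 GB

76,510,000 GB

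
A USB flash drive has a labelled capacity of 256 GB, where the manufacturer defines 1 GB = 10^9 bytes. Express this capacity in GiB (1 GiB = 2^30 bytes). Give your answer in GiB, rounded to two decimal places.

238.42 GiB

256 GB × 1,000,000,000 bytes/GB = 256,000,000,000 bytes
1 GiB = 2^30 bytes = 1,073,741,824 bytes
256,000,000,000 / 1,073,741,824 = 238.42 GiB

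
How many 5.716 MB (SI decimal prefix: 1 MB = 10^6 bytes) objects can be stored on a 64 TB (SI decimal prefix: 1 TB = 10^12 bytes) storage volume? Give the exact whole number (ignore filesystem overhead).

11,196,641

Capacity: 64 TB = 64,000,000,000,000 bytes
Per item: 5.716 MB = 5,716,000 bytes
⌊64,000,000,000,000 / 5,716,000⌋ = 11,196,641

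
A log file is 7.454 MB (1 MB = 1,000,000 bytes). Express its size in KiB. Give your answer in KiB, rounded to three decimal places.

7.454 MB = 7.454 × 10^6 bytes = 7,454,000 bytes
1 KiB = 1,024 bytes
7,454,000 / 1,024 = 7,279.297 KiB

7,279.297 KiB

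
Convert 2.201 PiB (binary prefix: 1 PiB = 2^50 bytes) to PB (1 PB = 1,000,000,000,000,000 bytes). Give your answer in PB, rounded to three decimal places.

2.201 PiB × 1,125,899,906,842,624 bytes/PiB = 2,478,105,694,960,615.424 bytes
1 PB = 10^15 bytes = 1,000,000,000,000,000 bytes
2,478,105,694,960,615.424 / 1,000,000,000,000,000 = 2.478 PB

2.478 PB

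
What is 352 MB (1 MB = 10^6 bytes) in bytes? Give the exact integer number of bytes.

352 × 1,000,000 = 352,000,000 bytes  (1 MB = 10^6 bytes)

352,000,000 bytes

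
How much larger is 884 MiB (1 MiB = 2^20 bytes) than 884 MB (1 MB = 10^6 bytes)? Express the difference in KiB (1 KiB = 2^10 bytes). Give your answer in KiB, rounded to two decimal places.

41,934.75 KiB

884 MiB = 884 × 1,048,576 = 926,941,184 bytes
884 MB = 884 × 1,000,000 = 884,000,000 bytes
difference = 42,941,184 bytes
42,941,184 / 1,024 = 41,934.75 KiB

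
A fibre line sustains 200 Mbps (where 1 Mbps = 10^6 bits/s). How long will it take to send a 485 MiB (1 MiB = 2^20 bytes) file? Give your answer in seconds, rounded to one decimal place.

485 MiB = 508,559,360 bytes = 4,068,474,880 bits
200 Mbps = 200,000,000 bits/s
time = 4,068,474,880 / 200,000,000 = 20.3 s

20.3 seconds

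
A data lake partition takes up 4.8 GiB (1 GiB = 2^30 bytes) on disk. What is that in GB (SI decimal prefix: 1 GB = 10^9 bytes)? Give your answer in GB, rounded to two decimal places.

5.15 GB

4.8 GiB = 4.8 × 2^30 bytes = 5,153,960,755.2 bytes
1 GB = 1,000,000,000 bytes
5,153,960,755.2 / 1,000,000,000 = 5.15 GB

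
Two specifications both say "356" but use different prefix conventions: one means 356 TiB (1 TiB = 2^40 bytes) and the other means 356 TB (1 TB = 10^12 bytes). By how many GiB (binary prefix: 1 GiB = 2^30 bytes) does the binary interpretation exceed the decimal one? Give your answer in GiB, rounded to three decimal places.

356 TiB = 356 × 1,099,511,627,776 = 391,426,139,488,256 bytes
356 TB = 356 × 1,000,000,000,000 = 356,000,000,000,000 bytes
difference = 35,426,139,488,256 bytes
35,426,139,488,256 / 1,073,741,824 = 32,993.163 GiB

32,993.163 GiB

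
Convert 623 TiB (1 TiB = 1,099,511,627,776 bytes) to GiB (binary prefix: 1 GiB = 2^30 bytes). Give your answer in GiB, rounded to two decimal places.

637,952.00 GiB

623 TiB = 623 × 2^40 bytes = 684,995,744,104,448 bytes
1 GiB = 1,073,741,824 bytes
684,995,744,104,448 / 1,073,741,824 = 637,952.00 GiB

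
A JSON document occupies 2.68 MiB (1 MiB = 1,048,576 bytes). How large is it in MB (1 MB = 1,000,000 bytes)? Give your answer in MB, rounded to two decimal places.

2.81 MB

2.68 MiB = 2.68 × 2^20 bytes = 2,810,183.68 bytes
1 MB = 1,000,000 bytes
2,810,183.68 / 1,000,000 = 2.81 MB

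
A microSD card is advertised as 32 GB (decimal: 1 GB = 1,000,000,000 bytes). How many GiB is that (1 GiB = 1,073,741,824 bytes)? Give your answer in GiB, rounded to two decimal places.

32 GB × 1,000,000,000 bytes/GB = 32,000,000,000 bytes
1 GiB = 2^30 bytes = 1,073,741,824 bytes
32,000,000,000 / 1,073,741,824 = 29.80 GiB

29.80 GiB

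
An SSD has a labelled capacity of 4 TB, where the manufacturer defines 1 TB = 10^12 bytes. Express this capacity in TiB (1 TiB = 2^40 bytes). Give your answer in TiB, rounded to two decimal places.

3.64 TiB

4 TB = 4 × 10^12 bytes = 4,000,000,000,000 bytes
1 TiB = 2^40 bytes = 1,099,511,627,776 bytes
4,000,000,000,000 / 1,099,511,627,776 = 3.64 TiB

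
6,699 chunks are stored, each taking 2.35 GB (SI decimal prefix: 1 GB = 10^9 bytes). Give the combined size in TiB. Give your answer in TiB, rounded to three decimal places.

Total = 6,699 × 2.35 GB = 15742.65 GB
= 15742.65 × 1,000,000,000 bytes = 15,742,650,000,000 bytes
1 TiB = 1,099,511,627,776 bytes
15,742,650,000,000 / 1,099,511,627,776 = 14.318 TiB

14.318 TiB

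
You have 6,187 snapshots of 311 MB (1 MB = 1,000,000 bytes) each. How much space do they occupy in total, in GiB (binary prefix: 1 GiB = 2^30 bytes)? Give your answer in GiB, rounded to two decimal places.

Total = 6,187 × 311 MB = 1,924,157 MB
= 1,924,157 × 1,000,000 bytes = 1,924,157,000,000 bytes
1 GiB = 1,073,741,824 bytes
1,924,157,000,000 / 1,073,741,824 = 1,792.01 GiB

1,792.01 GiB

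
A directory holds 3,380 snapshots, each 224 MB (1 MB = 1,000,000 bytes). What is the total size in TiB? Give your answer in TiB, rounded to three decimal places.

0.689 TiB

Total = 3,380 × 224 MB = 757,120 MB
= 757,120 × 1,000,000 bytes = 757,120,000,000 bytes
1 TiB = 1,099,511,627,776 bytes
757,120,000,000 / 1,099,511,627,776 = 0.689 TiB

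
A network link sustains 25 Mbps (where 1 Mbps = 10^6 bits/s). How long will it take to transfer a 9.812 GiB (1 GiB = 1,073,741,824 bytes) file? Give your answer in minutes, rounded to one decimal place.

56.2 minutes

9.812 GiB = 10,535,554,777.088 bytes = 84,284,438,216.704 bits
25 Mbps = 25,000,000 bits/s
time = 84,284,438,216.704 / 25,000,000 = 3,371.38 s
3,371.38 s / 60 = 56.2 minutes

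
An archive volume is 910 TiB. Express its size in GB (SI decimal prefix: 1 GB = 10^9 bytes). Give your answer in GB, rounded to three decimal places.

1,000,555.581 GB

910 TiB × 1,099,511,627,776 bytes/TiB = 1,000,555,581,276,160 bytes
1 GB = 10^9 bytes = 1,000,000,000 bytes
1,000,555,581,276,160 / 1,000,000,000 = 1,000,555.581 GB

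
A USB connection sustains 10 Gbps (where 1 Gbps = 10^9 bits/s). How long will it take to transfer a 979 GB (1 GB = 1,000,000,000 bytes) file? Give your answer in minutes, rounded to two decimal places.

979 GB = 979,000,000,000 bytes = 7,832,000,000,000 bits
10 Gbps = 10,000,000,000 bits/s
time = 7,832,000,000,000 / 10,000,000,000 = 783.200 s
783.200 s / 60 = 13.05 minutes

13.05 minutes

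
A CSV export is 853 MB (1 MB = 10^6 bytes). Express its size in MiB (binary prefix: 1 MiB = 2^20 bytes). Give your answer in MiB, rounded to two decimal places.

813.48 MiB

853 MB × 1,000,000 bytes/MB = 853,000,000 bytes
1 MiB = 1,048,576 bytes
853,000,000 / 1,048,576 = 813.48 MiB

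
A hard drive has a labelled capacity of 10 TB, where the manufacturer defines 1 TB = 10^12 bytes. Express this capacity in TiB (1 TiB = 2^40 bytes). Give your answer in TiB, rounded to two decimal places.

10 TB = 10 × 10^12 bytes = 10,000,000,000,000 bytes
1 TiB = 2^40 bytes = 1,099,511,627,776 bytes
10,000,000,000,000 / 1,099,511,627,776 = 9.09 TiB

9.09 TiB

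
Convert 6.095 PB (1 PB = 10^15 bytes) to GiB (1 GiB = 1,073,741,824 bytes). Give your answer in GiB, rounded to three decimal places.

6.095 PB × 1,000,000,000,000,000 bytes/PB = 6,095,000,000,000,000 bytes
1 GiB = 1,073,741,824 bytes
6,095,000,000,000,000 / 1,073,741,824 = 5,676,411.092 GiB

5,676,411.092 GiB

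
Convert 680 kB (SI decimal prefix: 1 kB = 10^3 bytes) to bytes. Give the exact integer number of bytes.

680 × 1,000 = 680,000 bytes  (1 kB = 10^3 bytes)

680,000 bytes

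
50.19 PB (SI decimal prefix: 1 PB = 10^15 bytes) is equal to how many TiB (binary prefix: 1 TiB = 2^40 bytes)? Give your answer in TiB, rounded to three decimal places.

45,647.539 TiB

50.19 PB × 1,000,000,000,000,000 bytes/PB = 50,190,000,000,000,000 bytes
1 TiB = 2^40 bytes = 1,099,511,627,776 bytes
50,190,000,000,000,000 / 1,099,511,627,776 = 45,647.539 TiB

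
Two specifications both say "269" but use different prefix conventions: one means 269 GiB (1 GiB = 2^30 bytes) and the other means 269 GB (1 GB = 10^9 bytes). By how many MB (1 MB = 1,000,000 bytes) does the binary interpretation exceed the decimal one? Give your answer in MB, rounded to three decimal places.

19,836.551 MB

269 GiB = 269 × 1,073,741,824 = 288,836,550,656 bytes
269 GB = 269 × 1,000,000,000 = 269,000,000,000 bytes
difference = 19,836,550,656 bytes
19,836,550,656 / 1,000,000 = 19,836.551 MB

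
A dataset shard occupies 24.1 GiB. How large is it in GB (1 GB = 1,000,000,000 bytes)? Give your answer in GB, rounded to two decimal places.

25.88 GB

24.1 GiB = 24.1 × 2^30 bytes = 25,877,177,958.4 bytes
1 GB = 10^9 bytes = 1,000,000,000 bytes
25,877,177,958.4 / 1,000,000,000 = 25.88 GB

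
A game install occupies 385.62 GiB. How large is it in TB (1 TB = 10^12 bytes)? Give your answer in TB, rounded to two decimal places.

0.41 TB

385.62 GiB = 385.62 × 2^30 bytes = 414,056,322,170.88 bytes
1 TB = 10^12 bytes = 1,000,000,000,000 bytes
414,056,322,170.88 / 1,000,000,000,000 = 0.41 TB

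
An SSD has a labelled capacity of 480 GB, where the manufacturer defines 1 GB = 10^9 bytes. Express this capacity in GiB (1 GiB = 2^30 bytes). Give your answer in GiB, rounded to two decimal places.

447.03 GiB

480 GB × 1,000,000,000 bytes/GB = 480,000,000,000 bytes
1 GiB = 1,073,741,824 bytes
480,000,000,000 / 1,073,741,824 = 447.03 GiB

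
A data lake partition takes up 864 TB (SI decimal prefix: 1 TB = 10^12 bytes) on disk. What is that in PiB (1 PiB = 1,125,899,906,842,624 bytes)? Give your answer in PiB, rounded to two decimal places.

864 TB × 1,000,000,000,000 bytes/TB = 864,000,000,000,000 bytes
1 PiB = 2^50 bytes = 1,125,899,906,842,624 bytes
864,000,000,000,000 / 1,125,899,906,842,624 = 0.77 PiB

0.77 PiB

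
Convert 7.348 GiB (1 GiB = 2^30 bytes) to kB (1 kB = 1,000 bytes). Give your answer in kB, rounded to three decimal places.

7,889,854.923 kB

7.348 GiB = 7.348 × 2^30 bytes = 7,889,854,922.752 bytes
1 kB = 10^3 bytes = 1,000 bytes
7,889,854,922.752 / 1,000 = 7,889,854.923 kB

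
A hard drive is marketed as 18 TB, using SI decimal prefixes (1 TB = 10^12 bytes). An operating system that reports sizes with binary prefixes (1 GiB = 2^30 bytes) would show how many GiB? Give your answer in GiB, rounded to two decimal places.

18 TB × 1,000,000,000,000 bytes/TB = 18,000,000,000,000 bytes
1 GiB = 2^30 bytes = 1,073,741,824 bytes
18,000,000,000,000 / 1,073,741,824 = 16,763.81 GiB

16,763.81 GiB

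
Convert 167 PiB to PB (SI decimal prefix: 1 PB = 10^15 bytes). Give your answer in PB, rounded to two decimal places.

188.03 PB

167 PiB = 167 × 2^50 bytes = 188,025,284,442,718,208 bytes
1 PB = 1,000,000,000,000,000 bytes
188,025,284,442,718,208 / 1,000,000,000,000,000 = 188.03 PB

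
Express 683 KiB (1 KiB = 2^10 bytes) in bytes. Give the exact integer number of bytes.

699,392 bytes

683 × 1,024 = 699,392 bytes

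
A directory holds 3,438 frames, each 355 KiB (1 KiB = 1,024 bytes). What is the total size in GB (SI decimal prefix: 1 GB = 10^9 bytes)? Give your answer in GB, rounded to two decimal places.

1.25 GB

Total = 3,438 × 355 KiB = 1,220,490 KiB
= 1,220,490 × 1,024 bytes = 1,249,781,760 bytes
1 GB = 1,000,000,000 bytes
1,249,781,760 / 1,000,000,000 = 1.25 GB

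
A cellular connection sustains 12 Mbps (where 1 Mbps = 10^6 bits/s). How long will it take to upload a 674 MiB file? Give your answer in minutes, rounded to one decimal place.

674 MiB = 706,740,224 bytes = 5,653,921,792 bits
12 Mbps = 12,000,000 bits/s
time = 5,653,921,792 / 12,000,000 = 471.16 s
471.16 s / 60 = 7.9 minutes

7.9 minutes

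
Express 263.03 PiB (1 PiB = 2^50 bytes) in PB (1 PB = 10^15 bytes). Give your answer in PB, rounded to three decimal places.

263.03 PiB × 1,125,899,906,842,624 bytes/PiB = 296,145,452,496,815,390.72 bytes
1 PB = 1,000,000,000,000,000 bytes
296,145,452,496,815,390.72 / 1,000,000,000,000,000 = 296.145 PB

296.145 PB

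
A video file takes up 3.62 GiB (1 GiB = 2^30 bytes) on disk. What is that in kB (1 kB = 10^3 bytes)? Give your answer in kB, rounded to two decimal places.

3.62 GiB × 1,073,741,824 bytes/GiB = 3,886,945,402.88 bytes
1 kB = 1,000 bytes
3,886,945,402.88 / 1,000 = 3,886,945.40 kB

3,886,945.40 kB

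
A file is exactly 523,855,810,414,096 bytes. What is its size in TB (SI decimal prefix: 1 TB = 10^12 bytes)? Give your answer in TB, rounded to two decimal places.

523.86 TB

523,855,810,414,096 bytes given.
1 TB = 10^12 bytes = 1,000,000,000,000 bytes
523,855,810,414,096 / 1,000,000,000,000 = 523.86 TB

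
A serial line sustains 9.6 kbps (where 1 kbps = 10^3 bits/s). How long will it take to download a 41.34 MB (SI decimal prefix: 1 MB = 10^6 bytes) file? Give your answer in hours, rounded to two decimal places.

41.34 MB = 41,340,000 bytes = 330,720,000 bits
9.6 kbps = 9,600 bits/s
time = 330,720,000 / 9,600 = 34,450.0000 s
34,450.0000 s / 3600 = 9.57 hours

9.57 hours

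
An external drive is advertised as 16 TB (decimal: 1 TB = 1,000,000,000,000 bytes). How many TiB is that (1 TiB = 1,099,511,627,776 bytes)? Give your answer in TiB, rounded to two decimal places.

14.55 TiB

16 TB × 1,000,000,000,000 bytes/TB = 16,000,000,000,000 bytes
1 TiB = 2^40 bytes = 1,099,511,627,776 bytes
16,000,000,000,000 / 1,099,511,627,776 = 14.55 TiB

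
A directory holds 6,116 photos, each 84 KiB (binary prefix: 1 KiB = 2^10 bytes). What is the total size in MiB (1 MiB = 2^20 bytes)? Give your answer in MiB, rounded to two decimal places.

Total = 6,116 × 84 KiB = 513,744 KiB
= 513,744 × 1,024 bytes = 526,073,856 bytes
1 MiB = 1,048,576 bytes
526,073,856 / 1,048,576 = 501.70 MiB

501.70 MiB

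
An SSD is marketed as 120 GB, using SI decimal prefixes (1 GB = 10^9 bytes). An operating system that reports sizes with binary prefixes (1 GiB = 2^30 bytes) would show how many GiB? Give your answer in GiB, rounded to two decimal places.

111.76 GiB

120 GB × 1,000,000,000 bytes/GB = 120,000,000,000 bytes
1 GiB = 2^30 bytes = 1,073,741,824 bytes
120,000,000,000 / 1,073,741,824 = 111.76 GiB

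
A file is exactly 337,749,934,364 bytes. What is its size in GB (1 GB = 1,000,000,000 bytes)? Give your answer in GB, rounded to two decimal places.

337,749,934,364 bytes given.
1 GB = 1,000,000,000 bytes
337,749,934,364 / 1,000,000,000 = 337.75 GB

337.75 GB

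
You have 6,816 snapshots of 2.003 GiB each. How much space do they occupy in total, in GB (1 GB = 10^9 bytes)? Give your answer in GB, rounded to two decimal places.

Total = 6,816 × 2.003 GiB = 13652.448 GiB
= 13652.448 × 1,073,741,824 bytes = 14,659,204,417,585.152 bytes
1 GB = 1,000,000,000 bytes
14,659,204,417,585.152 / 1,000,000,000 = 14,659.20 GB

14,659.20 GB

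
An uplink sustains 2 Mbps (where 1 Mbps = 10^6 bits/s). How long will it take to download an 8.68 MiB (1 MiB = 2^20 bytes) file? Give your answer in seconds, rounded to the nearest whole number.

8.68 MiB = 9,101,639.68 bytes = 72,813,117.44 bits
2 Mbps = 2,000,000 bits/s
time = 72,813,117.44 / 2,000,000 = 36 s

36 seconds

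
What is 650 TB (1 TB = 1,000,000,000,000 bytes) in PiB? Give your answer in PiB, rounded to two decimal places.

650 TB = 650 × 10^12 bytes = 650,000,000,000,000 bytes
1 PiB = 2^50 bytes = 1,125,899,906,842,624 bytes
650,000,000,000,000 / 1,125,899,906,842,624 = 0.58 PiB

0.58 PiB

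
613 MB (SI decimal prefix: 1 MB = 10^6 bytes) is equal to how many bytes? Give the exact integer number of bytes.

613,000,000 bytes

613 × 1,000,000 = 613,000,000 bytes  (1 MB = 10^6 bytes)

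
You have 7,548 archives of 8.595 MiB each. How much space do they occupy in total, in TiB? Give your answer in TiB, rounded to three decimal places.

0.062 TiB

Total = 7,548 × 8.595 MiB = 64875.06 MiB
= 64875.06 × 1,048,576 bytes = 68,026,430,914.56 bytes
1 TiB = 1,099,511,627,776 bytes
68,026,430,914.56 / 1,099,511,627,776 = 0.062 TiB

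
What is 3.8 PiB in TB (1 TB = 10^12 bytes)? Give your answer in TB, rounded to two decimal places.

3.8 PiB = 3.8 × 2^50 bytes = 4,278,419,646,001,971.2 bytes
1 TB = 10^12 bytes = 1,000,000,000,000 bytes
4,278,419,646,001,971.2 / 1,000,000,000,000 = 4,278.42 TB

4,278.42 TB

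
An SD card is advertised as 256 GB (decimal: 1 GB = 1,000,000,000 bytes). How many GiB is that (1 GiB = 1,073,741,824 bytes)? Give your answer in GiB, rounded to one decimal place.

238.4 GiB

256 GB × 1,000,000,000 bytes/GB = 256,000,000,000 bytes
1 GiB = 2^30 bytes = 1,073,741,824 bytes
256,000,000,000 / 1,073,741,824 = 238.4 GiB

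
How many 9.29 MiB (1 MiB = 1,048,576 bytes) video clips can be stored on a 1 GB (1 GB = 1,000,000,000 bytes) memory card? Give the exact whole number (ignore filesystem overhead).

Capacity: 1 GB = 1,000,000,000 bytes
Per item: 9.29 MiB = 9,741,271.04 bytes
⌊1,000,000,000 / 9,741,271.04⌋ = 102

102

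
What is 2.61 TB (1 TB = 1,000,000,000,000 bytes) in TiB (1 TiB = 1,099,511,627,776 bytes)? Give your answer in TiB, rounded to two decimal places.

2.61 TB × 1,000,000,000,000 bytes/TB = 2,610,000,000,000 bytes
1 TiB = 2^40 bytes = 1,099,511,627,776 bytes
2,610,000,000,000 / 1,099,511,627,776 = 2.37 TiB

2.37 TiB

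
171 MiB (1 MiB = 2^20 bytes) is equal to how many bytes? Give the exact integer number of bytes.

179,306,496 bytes

171 × 1,048,576 = 179,306,496 bytes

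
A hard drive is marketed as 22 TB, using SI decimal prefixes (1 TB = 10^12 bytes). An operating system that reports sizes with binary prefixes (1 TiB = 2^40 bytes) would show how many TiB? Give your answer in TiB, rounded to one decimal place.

22 TB = 22 × 10^12 bytes = 22,000,000,000,000 bytes
1 TiB = 2^40 bytes = 1,099,511,627,776 bytes
22,000,000,000,000 / 1,099,511,627,776 = 20.0 TiB

20.0 TiB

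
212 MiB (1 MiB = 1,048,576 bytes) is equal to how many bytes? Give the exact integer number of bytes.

222,298,112 bytes

212 × 1,048,576 = 222,298,112 bytes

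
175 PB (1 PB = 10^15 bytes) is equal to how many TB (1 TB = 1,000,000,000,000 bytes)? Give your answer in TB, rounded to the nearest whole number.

175 PB = 175 × 10^15 bytes = 175,000,000,000,000,000 bytes
1 TB = 1,000,000,000,000 bytes
175,000,000,000,000,000 / 1,000,000,000,000 = 175,000 TB

175,000 TB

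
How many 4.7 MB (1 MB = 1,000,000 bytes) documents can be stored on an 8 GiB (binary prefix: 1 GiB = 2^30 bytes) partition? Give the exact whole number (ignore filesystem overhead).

Capacity: 8 GiB = 8,589,934,592 bytes
Per item: 4.7 MB = 4,700,000 bytes
⌊8,589,934,592 / 4,700,000⌋ = 1,827

1,827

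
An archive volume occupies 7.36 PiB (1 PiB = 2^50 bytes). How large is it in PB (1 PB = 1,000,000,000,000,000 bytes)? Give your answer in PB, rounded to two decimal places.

8.29 PB

7.36 PiB = 7.36 × 2^50 bytes = 8,286,623,314,361,712.64 bytes
1 PB = 1,000,000,000,000,000 bytes
8,286,623,314,361,712.64 / 1,000,000,000,000,000 = 8.29 PB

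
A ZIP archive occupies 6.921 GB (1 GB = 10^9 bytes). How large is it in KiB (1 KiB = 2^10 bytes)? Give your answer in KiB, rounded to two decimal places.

6,758,789.06 KiB

6.921 GB = 6.921 × 10^9 bytes = 6,921,000,000 bytes
1 KiB = 1,024 bytes
6,921,000,000 / 1,024 = 6,758,789.06 KiB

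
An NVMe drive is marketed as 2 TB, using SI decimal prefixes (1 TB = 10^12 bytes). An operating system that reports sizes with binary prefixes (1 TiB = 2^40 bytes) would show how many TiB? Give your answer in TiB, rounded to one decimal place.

1.8 TiB

2 TB = 2 × 10^12 bytes = 2,000,000,000,000 bytes
1 TiB = 1,099,511,627,776 bytes
2,000,000,000,000 / 1,099,511,627,776 = 1.8 TiB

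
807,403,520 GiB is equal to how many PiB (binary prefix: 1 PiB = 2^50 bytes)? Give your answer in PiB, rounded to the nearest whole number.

770 PiB

807,403,520 GiB × 1,073,741,824 bytes/GiB = 866,942,928,268,820,480 bytes
1 PiB = 2^50 bytes = 1,125,899,906,842,624 bytes
866,942,928,268,820,480 / 1,125,899,906,842,624 = 770 PiB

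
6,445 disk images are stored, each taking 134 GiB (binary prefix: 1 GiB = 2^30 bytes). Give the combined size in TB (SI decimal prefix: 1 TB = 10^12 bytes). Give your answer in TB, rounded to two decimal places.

Total = 6,445 × 134 GiB = 863,630 GiB
= 863,630 × 1,073,741,824 bytes = 927,315,651,461,120 bytes
1 TB = 1,000,000,000,000 bytes
927,315,651,461,120 / 1,000,000,000,000 = 927.32 TB

927.32 TB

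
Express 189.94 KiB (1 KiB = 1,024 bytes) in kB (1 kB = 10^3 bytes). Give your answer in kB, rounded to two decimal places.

194.50 kB

189.94 KiB = 189.94 × 2^10 bytes = 194,498.56 bytes
1 kB = 1,000 bytes
194,498.56 / 1,000 = 194.50 kB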